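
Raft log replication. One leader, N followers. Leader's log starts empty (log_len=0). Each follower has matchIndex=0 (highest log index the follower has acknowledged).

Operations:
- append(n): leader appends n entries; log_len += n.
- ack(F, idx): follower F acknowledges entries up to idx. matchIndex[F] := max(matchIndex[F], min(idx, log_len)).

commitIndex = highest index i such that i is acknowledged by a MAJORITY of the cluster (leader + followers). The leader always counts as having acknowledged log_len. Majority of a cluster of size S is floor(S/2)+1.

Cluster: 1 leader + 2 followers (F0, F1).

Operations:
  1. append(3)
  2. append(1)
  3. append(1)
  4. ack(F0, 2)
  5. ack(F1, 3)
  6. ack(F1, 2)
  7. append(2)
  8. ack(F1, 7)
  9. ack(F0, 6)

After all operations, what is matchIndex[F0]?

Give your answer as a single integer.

Op 1: append 3 -> log_len=3
Op 2: append 1 -> log_len=4
Op 3: append 1 -> log_len=5
Op 4: F0 acks idx 2 -> match: F0=2 F1=0; commitIndex=2
Op 5: F1 acks idx 3 -> match: F0=2 F1=3; commitIndex=3
Op 6: F1 acks idx 2 -> match: F0=2 F1=3; commitIndex=3
Op 7: append 2 -> log_len=7
Op 8: F1 acks idx 7 -> match: F0=2 F1=7; commitIndex=7
Op 9: F0 acks idx 6 -> match: F0=6 F1=7; commitIndex=7

Answer: 6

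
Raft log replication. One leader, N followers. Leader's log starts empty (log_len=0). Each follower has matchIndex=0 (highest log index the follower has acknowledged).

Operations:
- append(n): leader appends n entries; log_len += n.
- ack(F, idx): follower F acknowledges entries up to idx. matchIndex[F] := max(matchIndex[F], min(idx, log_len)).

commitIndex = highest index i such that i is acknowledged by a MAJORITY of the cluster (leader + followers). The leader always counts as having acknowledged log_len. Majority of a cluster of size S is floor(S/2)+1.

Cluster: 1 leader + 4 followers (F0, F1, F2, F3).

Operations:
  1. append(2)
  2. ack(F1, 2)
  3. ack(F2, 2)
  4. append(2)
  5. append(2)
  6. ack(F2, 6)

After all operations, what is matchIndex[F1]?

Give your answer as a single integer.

Answer: 2

Derivation:
Op 1: append 2 -> log_len=2
Op 2: F1 acks idx 2 -> match: F0=0 F1=2 F2=0 F3=0; commitIndex=0
Op 3: F2 acks idx 2 -> match: F0=0 F1=2 F2=2 F3=0; commitIndex=2
Op 4: append 2 -> log_len=4
Op 5: append 2 -> log_len=6
Op 6: F2 acks idx 6 -> match: F0=0 F1=2 F2=6 F3=0; commitIndex=2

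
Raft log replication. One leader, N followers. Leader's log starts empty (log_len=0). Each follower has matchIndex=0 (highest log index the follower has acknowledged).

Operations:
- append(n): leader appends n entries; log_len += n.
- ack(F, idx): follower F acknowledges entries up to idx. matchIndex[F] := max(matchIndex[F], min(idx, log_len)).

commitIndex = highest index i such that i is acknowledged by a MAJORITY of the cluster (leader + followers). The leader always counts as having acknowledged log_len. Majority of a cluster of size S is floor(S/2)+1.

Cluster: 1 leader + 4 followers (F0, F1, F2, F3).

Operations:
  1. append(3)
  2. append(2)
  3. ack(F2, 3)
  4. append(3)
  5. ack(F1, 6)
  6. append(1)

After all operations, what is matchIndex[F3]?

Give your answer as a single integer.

Op 1: append 3 -> log_len=3
Op 2: append 2 -> log_len=5
Op 3: F2 acks idx 3 -> match: F0=0 F1=0 F2=3 F3=0; commitIndex=0
Op 4: append 3 -> log_len=8
Op 5: F1 acks idx 6 -> match: F0=0 F1=6 F2=3 F3=0; commitIndex=3
Op 6: append 1 -> log_len=9

Answer: 0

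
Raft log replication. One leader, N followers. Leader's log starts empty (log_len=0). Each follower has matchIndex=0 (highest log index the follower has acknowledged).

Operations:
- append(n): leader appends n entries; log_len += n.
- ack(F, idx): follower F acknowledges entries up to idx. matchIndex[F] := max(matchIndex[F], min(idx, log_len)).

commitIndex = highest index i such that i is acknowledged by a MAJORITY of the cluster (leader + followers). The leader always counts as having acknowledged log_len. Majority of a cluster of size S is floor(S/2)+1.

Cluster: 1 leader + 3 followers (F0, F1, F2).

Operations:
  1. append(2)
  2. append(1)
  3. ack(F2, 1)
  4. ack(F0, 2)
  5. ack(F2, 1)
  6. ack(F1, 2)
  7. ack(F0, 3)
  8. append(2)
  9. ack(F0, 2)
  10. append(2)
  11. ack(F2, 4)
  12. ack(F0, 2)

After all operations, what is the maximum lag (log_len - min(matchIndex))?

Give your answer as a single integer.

Answer: 5

Derivation:
Op 1: append 2 -> log_len=2
Op 2: append 1 -> log_len=3
Op 3: F2 acks idx 1 -> match: F0=0 F1=0 F2=1; commitIndex=0
Op 4: F0 acks idx 2 -> match: F0=2 F1=0 F2=1; commitIndex=1
Op 5: F2 acks idx 1 -> match: F0=2 F1=0 F2=1; commitIndex=1
Op 6: F1 acks idx 2 -> match: F0=2 F1=2 F2=1; commitIndex=2
Op 7: F0 acks idx 3 -> match: F0=3 F1=2 F2=1; commitIndex=2
Op 8: append 2 -> log_len=5
Op 9: F0 acks idx 2 -> match: F0=3 F1=2 F2=1; commitIndex=2
Op 10: append 2 -> log_len=7
Op 11: F2 acks idx 4 -> match: F0=3 F1=2 F2=4; commitIndex=3
Op 12: F0 acks idx 2 -> match: F0=3 F1=2 F2=4; commitIndex=3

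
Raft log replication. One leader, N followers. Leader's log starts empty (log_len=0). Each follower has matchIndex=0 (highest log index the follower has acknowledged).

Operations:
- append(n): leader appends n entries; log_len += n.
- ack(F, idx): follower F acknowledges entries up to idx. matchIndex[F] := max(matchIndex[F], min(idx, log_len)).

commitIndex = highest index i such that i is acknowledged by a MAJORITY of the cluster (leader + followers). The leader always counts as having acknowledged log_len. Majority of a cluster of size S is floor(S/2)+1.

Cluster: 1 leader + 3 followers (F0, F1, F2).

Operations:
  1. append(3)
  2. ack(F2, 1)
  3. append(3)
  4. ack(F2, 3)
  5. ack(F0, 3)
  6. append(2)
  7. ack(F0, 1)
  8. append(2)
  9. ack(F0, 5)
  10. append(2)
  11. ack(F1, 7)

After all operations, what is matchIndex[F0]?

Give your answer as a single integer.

Op 1: append 3 -> log_len=3
Op 2: F2 acks idx 1 -> match: F0=0 F1=0 F2=1; commitIndex=0
Op 3: append 3 -> log_len=6
Op 4: F2 acks idx 3 -> match: F0=0 F1=0 F2=3; commitIndex=0
Op 5: F0 acks idx 3 -> match: F0=3 F1=0 F2=3; commitIndex=3
Op 6: append 2 -> log_len=8
Op 7: F0 acks idx 1 -> match: F0=3 F1=0 F2=3; commitIndex=3
Op 8: append 2 -> log_len=10
Op 9: F0 acks idx 5 -> match: F0=5 F1=0 F2=3; commitIndex=3
Op 10: append 2 -> log_len=12
Op 11: F1 acks idx 7 -> match: F0=5 F1=7 F2=3; commitIndex=5

Answer: 5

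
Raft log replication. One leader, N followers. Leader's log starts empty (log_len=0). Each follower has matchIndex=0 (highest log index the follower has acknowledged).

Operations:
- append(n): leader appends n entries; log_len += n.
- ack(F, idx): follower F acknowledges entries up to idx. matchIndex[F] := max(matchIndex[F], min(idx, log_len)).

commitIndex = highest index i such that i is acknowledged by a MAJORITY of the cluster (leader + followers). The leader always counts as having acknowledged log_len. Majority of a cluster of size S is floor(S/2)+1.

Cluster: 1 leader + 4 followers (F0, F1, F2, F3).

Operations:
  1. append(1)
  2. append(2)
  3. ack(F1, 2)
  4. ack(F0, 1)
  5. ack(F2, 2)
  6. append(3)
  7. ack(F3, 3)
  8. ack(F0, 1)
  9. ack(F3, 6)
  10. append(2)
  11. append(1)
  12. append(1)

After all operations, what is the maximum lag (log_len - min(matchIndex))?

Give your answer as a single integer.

Op 1: append 1 -> log_len=1
Op 2: append 2 -> log_len=3
Op 3: F1 acks idx 2 -> match: F0=0 F1=2 F2=0 F3=0; commitIndex=0
Op 4: F0 acks idx 1 -> match: F0=1 F1=2 F2=0 F3=0; commitIndex=1
Op 5: F2 acks idx 2 -> match: F0=1 F1=2 F2=2 F3=0; commitIndex=2
Op 6: append 3 -> log_len=6
Op 7: F3 acks idx 3 -> match: F0=1 F1=2 F2=2 F3=3; commitIndex=2
Op 8: F0 acks idx 1 -> match: F0=1 F1=2 F2=2 F3=3; commitIndex=2
Op 9: F3 acks idx 6 -> match: F0=1 F1=2 F2=2 F3=6; commitIndex=2
Op 10: append 2 -> log_len=8
Op 11: append 1 -> log_len=9
Op 12: append 1 -> log_len=10

Answer: 9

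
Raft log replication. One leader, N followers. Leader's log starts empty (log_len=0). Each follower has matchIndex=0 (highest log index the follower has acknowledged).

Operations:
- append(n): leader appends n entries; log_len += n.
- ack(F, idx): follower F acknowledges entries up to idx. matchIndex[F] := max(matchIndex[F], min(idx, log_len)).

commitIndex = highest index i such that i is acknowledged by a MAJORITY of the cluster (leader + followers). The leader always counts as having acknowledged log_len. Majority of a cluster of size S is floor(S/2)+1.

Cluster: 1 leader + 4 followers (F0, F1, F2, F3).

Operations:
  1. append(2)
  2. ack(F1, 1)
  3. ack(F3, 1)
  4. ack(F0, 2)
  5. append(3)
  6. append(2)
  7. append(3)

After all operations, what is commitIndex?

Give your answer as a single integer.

Op 1: append 2 -> log_len=2
Op 2: F1 acks idx 1 -> match: F0=0 F1=1 F2=0 F3=0; commitIndex=0
Op 3: F3 acks idx 1 -> match: F0=0 F1=1 F2=0 F3=1; commitIndex=1
Op 4: F0 acks idx 2 -> match: F0=2 F1=1 F2=0 F3=1; commitIndex=1
Op 5: append 3 -> log_len=5
Op 6: append 2 -> log_len=7
Op 7: append 3 -> log_len=10

Answer: 1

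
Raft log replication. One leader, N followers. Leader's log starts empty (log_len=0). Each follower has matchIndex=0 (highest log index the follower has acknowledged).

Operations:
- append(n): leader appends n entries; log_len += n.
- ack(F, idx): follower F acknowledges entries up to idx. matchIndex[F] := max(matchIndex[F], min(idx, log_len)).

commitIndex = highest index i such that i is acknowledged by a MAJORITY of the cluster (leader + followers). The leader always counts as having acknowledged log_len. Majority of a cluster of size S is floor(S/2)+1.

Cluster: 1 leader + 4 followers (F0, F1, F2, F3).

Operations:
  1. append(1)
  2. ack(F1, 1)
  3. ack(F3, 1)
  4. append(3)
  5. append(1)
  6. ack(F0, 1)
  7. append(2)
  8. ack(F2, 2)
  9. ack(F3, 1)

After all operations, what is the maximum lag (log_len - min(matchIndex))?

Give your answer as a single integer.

Op 1: append 1 -> log_len=1
Op 2: F1 acks idx 1 -> match: F0=0 F1=1 F2=0 F3=0; commitIndex=0
Op 3: F3 acks idx 1 -> match: F0=0 F1=1 F2=0 F3=1; commitIndex=1
Op 4: append 3 -> log_len=4
Op 5: append 1 -> log_len=5
Op 6: F0 acks idx 1 -> match: F0=1 F1=1 F2=0 F3=1; commitIndex=1
Op 7: append 2 -> log_len=7
Op 8: F2 acks idx 2 -> match: F0=1 F1=1 F2=2 F3=1; commitIndex=1
Op 9: F3 acks idx 1 -> match: F0=1 F1=1 F2=2 F3=1; commitIndex=1

Answer: 6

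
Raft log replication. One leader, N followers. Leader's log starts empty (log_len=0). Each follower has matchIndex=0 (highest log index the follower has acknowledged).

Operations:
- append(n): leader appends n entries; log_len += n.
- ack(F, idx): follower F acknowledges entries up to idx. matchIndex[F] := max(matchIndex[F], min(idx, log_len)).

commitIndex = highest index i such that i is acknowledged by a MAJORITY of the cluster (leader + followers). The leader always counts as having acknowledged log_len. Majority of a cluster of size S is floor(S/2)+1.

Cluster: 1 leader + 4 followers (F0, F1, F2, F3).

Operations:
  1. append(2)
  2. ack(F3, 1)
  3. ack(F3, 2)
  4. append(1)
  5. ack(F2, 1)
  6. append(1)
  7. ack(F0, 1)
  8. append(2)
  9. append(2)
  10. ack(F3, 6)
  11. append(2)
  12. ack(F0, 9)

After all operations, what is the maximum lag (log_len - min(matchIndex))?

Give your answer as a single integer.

Answer: 10

Derivation:
Op 1: append 2 -> log_len=2
Op 2: F3 acks idx 1 -> match: F0=0 F1=0 F2=0 F3=1; commitIndex=0
Op 3: F3 acks idx 2 -> match: F0=0 F1=0 F2=0 F3=2; commitIndex=0
Op 4: append 1 -> log_len=3
Op 5: F2 acks idx 1 -> match: F0=0 F1=0 F2=1 F3=2; commitIndex=1
Op 6: append 1 -> log_len=4
Op 7: F0 acks idx 1 -> match: F0=1 F1=0 F2=1 F3=2; commitIndex=1
Op 8: append 2 -> log_len=6
Op 9: append 2 -> log_len=8
Op 10: F3 acks idx 6 -> match: F0=1 F1=0 F2=1 F3=6; commitIndex=1
Op 11: append 2 -> log_len=10
Op 12: F0 acks idx 9 -> match: F0=9 F1=0 F2=1 F3=6; commitIndex=6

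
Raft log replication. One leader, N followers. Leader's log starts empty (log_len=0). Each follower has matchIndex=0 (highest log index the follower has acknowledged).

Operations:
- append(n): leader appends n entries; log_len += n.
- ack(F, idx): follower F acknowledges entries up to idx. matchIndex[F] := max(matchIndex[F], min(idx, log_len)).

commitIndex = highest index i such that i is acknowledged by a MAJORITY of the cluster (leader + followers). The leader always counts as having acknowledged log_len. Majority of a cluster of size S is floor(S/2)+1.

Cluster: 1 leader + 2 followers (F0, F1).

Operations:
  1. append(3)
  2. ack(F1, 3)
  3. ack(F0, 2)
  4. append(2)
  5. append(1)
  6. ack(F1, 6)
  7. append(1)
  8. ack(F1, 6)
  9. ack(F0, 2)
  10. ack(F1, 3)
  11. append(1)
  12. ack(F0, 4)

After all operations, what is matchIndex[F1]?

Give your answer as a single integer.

Answer: 6

Derivation:
Op 1: append 3 -> log_len=3
Op 2: F1 acks idx 3 -> match: F0=0 F1=3; commitIndex=3
Op 3: F0 acks idx 2 -> match: F0=2 F1=3; commitIndex=3
Op 4: append 2 -> log_len=5
Op 5: append 1 -> log_len=6
Op 6: F1 acks idx 6 -> match: F0=2 F1=6; commitIndex=6
Op 7: append 1 -> log_len=7
Op 8: F1 acks idx 6 -> match: F0=2 F1=6; commitIndex=6
Op 9: F0 acks idx 2 -> match: F0=2 F1=6; commitIndex=6
Op 10: F1 acks idx 3 -> match: F0=2 F1=6; commitIndex=6
Op 11: append 1 -> log_len=8
Op 12: F0 acks idx 4 -> match: F0=4 F1=6; commitIndex=6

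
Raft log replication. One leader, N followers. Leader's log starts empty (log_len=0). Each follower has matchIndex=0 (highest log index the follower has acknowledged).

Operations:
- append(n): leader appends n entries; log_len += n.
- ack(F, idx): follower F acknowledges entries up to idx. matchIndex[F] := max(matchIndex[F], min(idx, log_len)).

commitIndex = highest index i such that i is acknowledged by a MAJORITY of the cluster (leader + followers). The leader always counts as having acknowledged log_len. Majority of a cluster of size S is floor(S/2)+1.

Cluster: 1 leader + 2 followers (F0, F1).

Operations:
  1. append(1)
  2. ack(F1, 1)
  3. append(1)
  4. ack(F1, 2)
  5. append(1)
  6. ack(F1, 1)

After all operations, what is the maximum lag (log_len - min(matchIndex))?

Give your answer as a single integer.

Op 1: append 1 -> log_len=1
Op 2: F1 acks idx 1 -> match: F0=0 F1=1; commitIndex=1
Op 3: append 1 -> log_len=2
Op 4: F1 acks idx 2 -> match: F0=0 F1=2; commitIndex=2
Op 5: append 1 -> log_len=3
Op 6: F1 acks idx 1 -> match: F0=0 F1=2; commitIndex=2

Answer: 3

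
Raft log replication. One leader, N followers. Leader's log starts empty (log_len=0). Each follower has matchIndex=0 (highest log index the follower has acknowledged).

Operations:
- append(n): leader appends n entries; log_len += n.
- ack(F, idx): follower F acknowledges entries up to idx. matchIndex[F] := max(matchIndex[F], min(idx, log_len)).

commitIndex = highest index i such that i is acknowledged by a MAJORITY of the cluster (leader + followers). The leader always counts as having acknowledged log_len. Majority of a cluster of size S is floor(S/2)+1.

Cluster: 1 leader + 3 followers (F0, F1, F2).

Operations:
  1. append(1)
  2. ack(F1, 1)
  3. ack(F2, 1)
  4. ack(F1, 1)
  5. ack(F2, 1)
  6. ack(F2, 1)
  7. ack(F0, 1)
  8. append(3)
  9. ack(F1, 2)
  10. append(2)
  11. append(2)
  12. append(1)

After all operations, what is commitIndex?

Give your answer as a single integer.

Answer: 1

Derivation:
Op 1: append 1 -> log_len=1
Op 2: F1 acks idx 1 -> match: F0=0 F1=1 F2=0; commitIndex=0
Op 3: F2 acks idx 1 -> match: F0=0 F1=1 F2=1; commitIndex=1
Op 4: F1 acks idx 1 -> match: F0=0 F1=1 F2=1; commitIndex=1
Op 5: F2 acks idx 1 -> match: F0=0 F1=1 F2=1; commitIndex=1
Op 6: F2 acks idx 1 -> match: F0=0 F1=1 F2=1; commitIndex=1
Op 7: F0 acks idx 1 -> match: F0=1 F1=1 F2=1; commitIndex=1
Op 8: append 3 -> log_len=4
Op 9: F1 acks idx 2 -> match: F0=1 F1=2 F2=1; commitIndex=1
Op 10: append 2 -> log_len=6
Op 11: append 2 -> log_len=8
Op 12: append 1 -> log_len=9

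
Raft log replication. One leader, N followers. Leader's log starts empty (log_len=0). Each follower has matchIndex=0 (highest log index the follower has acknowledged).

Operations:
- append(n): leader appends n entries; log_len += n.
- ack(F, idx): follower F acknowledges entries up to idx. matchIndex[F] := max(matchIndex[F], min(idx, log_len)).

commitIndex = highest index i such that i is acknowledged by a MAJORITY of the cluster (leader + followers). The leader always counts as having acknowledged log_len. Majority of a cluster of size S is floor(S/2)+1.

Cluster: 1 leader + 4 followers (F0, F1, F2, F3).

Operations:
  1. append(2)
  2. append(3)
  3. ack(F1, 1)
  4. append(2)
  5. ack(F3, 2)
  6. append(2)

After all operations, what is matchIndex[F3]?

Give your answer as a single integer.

Answer: 2

Derivation:
Op 1: append 2 -> log_len=2
Op 2: append 3 -> log_len=5
Op 3: F1 acks idx 1 -> match: F0=0 F1=1 F2=0 F3=0; commitIndex=0
Op 4: append 2 -> log_len=7
Op 5: F3 acks idx 2 -> match: F0=0 F1=1 F2=0 F3=2; commitIndex=1
Op 6: append 2 -> log_len=9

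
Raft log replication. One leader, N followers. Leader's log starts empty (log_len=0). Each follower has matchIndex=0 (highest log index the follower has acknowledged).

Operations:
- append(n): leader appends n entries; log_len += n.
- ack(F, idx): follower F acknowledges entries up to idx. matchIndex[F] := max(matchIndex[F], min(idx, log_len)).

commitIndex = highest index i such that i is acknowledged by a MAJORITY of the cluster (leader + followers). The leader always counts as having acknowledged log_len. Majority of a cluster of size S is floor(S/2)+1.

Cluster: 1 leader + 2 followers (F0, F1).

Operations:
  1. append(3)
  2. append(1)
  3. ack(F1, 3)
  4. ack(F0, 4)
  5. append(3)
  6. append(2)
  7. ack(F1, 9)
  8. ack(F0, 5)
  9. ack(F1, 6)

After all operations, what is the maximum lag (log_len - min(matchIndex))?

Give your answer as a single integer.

Op 1: append 3 -> log_len=3
Op 2: append 1 -> log_len=4
Op 3: F1 acks idx 3 -> match: F0=0 F1=3; commitIndex=3
Op 4: F0 acks idx 4 -> match: F0=4 F1=3; commitIndex=4
Op 5: append 3 -> log_len=7
Op 6: append 2 -> log_len=9
Op 7: F1 acks idx 9 -> match: F0=4 F1=9; commitIndex=9
Op 8: F0 acks idx 5 -> match: F0=5 F1=9; commitIndex=9
Op 9: F1 acks idx 6 -> match: F0=5 F1=9; commitIndex=9

Answer: 4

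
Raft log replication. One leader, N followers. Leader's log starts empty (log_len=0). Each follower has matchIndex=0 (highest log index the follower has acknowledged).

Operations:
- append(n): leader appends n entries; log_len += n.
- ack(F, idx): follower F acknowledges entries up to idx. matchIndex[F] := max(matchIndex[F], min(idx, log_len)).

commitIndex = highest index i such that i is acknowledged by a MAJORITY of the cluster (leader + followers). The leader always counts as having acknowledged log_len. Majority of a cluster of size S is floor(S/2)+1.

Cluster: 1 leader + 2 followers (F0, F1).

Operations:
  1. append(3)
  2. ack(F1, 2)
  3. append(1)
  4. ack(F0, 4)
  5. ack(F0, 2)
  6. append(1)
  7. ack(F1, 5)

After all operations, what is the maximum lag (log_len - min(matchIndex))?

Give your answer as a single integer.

Answer: 1

Derivation:
Op 1: append 3 -> log_len=3
Op 2: F1 acks idx 2 -> match: F0=0 F1=2; commitIndex=2
Op 3: append 1 -> log_len=4
Op 4: F0 acks idx 4 -> match: F0=4 F1=2; commitIndex=4
Op 5: F0 acks idx 2 -> match: F0=4 F1=2; commitIndex=4
Op 6: append 1 -> log_len=5
Op 7: F1 acks idx 5 -> match: F0=4 F1=5; commitIndex=5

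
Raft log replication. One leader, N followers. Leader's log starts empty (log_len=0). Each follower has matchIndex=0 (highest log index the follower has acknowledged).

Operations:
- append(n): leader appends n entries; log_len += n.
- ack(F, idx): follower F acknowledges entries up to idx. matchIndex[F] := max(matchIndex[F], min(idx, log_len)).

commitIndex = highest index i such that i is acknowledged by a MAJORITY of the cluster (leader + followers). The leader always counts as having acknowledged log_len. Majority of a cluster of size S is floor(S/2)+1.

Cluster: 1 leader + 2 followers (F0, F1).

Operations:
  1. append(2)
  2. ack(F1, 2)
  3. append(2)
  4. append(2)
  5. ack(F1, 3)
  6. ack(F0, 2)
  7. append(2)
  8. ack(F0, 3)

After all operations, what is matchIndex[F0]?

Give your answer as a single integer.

Answer: 3

Derivation:
Op 1: append 2 -> log_len=2
Op 2: F1 acks idx 2 -> match: F0=0 F1=2; commitIndex=2
Op 3: append 2 -> log_len=4
Op 4: append 2 -> log_len=6
Op 5: F1 acks idx 3 -> match: F0=0 F1=3; commitIndex=3
Op 6: F0 acks idx 2 -> match: F0=2 F1=3; commitIndex=3
Op 7: append 2 -> log_len=8
Op 8: F0 acks idx 3 -> match: F0=3 F1=3; commitIndex=3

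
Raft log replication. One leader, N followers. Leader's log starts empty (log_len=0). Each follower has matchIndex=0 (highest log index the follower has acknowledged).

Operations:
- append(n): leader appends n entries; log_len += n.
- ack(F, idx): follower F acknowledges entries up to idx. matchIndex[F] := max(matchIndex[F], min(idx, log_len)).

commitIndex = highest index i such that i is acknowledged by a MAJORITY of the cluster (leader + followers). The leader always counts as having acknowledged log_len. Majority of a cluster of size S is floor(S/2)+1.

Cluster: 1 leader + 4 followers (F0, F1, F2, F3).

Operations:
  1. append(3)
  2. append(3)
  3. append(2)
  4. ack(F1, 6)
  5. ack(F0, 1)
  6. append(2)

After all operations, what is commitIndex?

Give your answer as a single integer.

Answer: 1

Derivation:
Op 1: append 3 -> log_len=3
Op 2: append 3 -> log_len=6
Op 3: append 2 -> log_len=8
Op 4: F1 acks idx 6 -> match: F0=0 F1=6 F2=0 F3=0; commitIndex=0
Op 5: F0 acks idx 1 -> match: F0=1 F1=6 F2=0 F3=0; commitIndex=1
Op 6: append 2 -> log_len=10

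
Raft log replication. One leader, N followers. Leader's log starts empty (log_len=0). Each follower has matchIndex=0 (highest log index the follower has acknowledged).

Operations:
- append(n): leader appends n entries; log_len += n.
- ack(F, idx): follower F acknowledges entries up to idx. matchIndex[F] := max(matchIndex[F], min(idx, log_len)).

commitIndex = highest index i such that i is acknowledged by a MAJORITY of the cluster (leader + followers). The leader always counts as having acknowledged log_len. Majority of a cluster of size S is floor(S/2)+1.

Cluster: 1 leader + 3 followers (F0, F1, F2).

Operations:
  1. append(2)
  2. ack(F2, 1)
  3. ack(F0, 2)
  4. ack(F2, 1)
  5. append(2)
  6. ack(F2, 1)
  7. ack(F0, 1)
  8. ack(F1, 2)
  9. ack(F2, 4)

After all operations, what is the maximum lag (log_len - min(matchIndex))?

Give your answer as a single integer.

Answer: 2

Derivation:
Op 1: append 2 -> log_len=2
Op 2: F2 acks idx 1 -> match: F0=0 F1=0 F2=1; commitIndex=0
Op 3: F0 acks idx 2 -> match: F0=2 F1=0 F2=1; commitIndex=1
Op 4: F2 acks idx 1 -> match: F0=2 F1=0 F2=1; commitIndex=1
Op 5: append 2 -> log_len=4
Op 6: F2 acks idx 1 -> match: F0=2 F1=0 F2=1; commitIndex=1
Op 7: F0 acks idx 1 -> match: F0=2 F1=0 F2=1; commitIndex=1
Op 8: F1 acks idx 2 -> match: F0=2 F1=2 F2=1; commitIndex=2
Op 9: F2 acks idx 4 -> match: F0=2 F1=2 F2=4; commitIndex=2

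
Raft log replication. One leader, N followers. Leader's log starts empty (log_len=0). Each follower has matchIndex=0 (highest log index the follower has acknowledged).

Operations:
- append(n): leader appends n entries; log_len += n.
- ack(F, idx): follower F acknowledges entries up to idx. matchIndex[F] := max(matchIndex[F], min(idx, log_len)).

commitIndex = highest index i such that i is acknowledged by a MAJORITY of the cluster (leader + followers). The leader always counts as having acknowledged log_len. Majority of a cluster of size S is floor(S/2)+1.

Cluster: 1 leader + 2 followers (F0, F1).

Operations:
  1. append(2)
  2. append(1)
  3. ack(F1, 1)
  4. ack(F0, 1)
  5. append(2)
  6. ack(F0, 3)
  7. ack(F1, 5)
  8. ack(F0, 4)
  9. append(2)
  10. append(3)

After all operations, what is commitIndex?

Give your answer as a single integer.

Answer: 5

Derivation:
Op 1: append 2 -> log_len=2
Op 2: append 1 -> log_len=3
Op 3: F1 acks idx 1 -> match: F0=0 F1=1; commitIndex=1
Op 4: F0 acks idx 1 -> match: F0=1 F1=1; commitIndex=1
Op 5: append 2 -> log_len=5
Op 6: F0 acks idx 3 -> match: F0=3 F1=1; commitIndex=3
Op 7: F1 acks idx 5 -> match: F0=3 F1=5; commitIndex=5
Op 8: F0 acks idx 4 -> match: F0=4 F1=5; commitIndex=5
Op 9: append 2 -> log_len=7
Op 10: append 3 -> log_len=10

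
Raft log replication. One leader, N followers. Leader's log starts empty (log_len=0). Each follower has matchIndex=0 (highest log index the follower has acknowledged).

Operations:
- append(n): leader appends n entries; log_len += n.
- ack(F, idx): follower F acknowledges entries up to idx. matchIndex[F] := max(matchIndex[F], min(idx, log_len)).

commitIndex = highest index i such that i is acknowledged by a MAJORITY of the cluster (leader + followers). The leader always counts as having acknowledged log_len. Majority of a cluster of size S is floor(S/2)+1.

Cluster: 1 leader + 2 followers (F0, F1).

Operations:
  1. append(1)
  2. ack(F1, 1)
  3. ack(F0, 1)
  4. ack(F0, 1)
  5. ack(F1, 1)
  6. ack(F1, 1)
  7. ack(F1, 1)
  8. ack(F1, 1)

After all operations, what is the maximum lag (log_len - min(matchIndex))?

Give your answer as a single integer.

Answer: 0

Derivation:
Op 1: append 1 -> log_len=1
Op 2: F1 acks idx 1 -> match: F0=0 F1=1; commitIndex=1
Op 3: F0 acks idx 1 -> match: F0=1 F1=1; commitIndex=1
Op 4: F0 acks idx 1 -> match: F0=1 F1=1; commitIndex=1
Op 5: F1 acks idx 1 -> match: F0=1 F1=1; commitIndex=1
Op 6: F1 acks idx 1 -> match: F0=1 F1=1; commitIndex=1
Op 7: F1 acks idx 1 -> match: F0=1 F1=1; commitIndex=1
Op 8: F1 acks idx 1 -> match: F0=1 F1=1; commitIndex=1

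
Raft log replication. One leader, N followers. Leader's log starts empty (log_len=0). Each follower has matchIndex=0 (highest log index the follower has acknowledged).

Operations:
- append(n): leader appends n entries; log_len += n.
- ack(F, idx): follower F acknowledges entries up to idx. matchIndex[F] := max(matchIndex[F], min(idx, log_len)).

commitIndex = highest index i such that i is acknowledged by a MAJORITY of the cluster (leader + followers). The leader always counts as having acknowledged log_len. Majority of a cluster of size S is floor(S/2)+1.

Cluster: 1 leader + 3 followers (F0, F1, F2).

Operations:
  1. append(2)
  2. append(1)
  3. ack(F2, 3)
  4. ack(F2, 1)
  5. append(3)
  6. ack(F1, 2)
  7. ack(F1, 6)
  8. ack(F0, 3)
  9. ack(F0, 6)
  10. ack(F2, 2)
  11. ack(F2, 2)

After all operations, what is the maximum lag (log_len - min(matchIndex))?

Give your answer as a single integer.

Op 1: append 2 -> log_len=2
Op 2: append 1 -> log_len=3
Op 3: F2 acks idx 3 -> match: F0=0 F1=0 F2=3; commitIndex=0
Op 4: F2 acks idx 1 -> match: F0=0 F1=0 F2=3; commitIndex=0
Op 5: append 3 -> log_len=6
Op 6: F1 acks idx 2 -> match: F0=0 F1=2 F2=3; commitIndex=2
Op 7: F1 acks idx 6 -> match: F0=0 F1=6 F2=3; commitIndex=3
Op 8: F0 acks idx 3 -> match: F0=3 F1=6 F2=3; commitIndex=3
Op 9: F0 acks idx 6 -> match: F0=6 F1=6 F2=3; commitIndex=6
Op 10: F2 acks idx 2 -> match: F0=6 F1=6 F2=3; commitIndex=6
Op 11: F2 acks idx 2 -> match: F0=6 F1=6 F2=3; commitIndex=6

Answer: 3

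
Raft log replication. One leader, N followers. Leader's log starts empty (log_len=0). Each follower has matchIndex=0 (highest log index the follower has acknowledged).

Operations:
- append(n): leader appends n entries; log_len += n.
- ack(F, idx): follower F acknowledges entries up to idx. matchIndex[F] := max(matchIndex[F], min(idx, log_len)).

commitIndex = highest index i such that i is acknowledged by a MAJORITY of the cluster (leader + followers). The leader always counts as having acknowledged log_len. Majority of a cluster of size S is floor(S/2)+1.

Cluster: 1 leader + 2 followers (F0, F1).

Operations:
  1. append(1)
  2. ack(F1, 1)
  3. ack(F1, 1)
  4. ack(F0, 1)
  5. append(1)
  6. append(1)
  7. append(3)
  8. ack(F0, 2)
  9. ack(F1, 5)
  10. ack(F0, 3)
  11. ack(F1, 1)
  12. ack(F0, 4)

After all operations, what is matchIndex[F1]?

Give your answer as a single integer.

Answer: 5

Derivation:
Op 1: append 1 -> log_len=1
Op 2: F1 acks idx 1 -> match: F0=0 F1=1; commitIndex=1
Op 3: F1 acks idx 1 -> match: F0=0 F1=1; commitIndex=1
Op 4: F0 acks idx 1 -> match: F0=1 F1=1; commitIndex=1
Op 5: append 1 -> log_len=2
Op 6: append 1 -> log_len=3
Op 7: append 3 -> log_len=6
Op 8: F0 acks idx 2 -> match: F0=2 F1=1; commitIndex=2
Op 9: F1 acks idx 5 -> match: F0=2 F1=5; commitIndex=5
Op 10: F0 acks idx 3 -> match: F0=3 F1=5; commitIndex=5
Op 11: F1 acks idx 1 -> match: F0=3 F1=5; commitIndex=5
Op 12: F0 acks idx 4 -> match: F0=4 F1=5; commitIndex=5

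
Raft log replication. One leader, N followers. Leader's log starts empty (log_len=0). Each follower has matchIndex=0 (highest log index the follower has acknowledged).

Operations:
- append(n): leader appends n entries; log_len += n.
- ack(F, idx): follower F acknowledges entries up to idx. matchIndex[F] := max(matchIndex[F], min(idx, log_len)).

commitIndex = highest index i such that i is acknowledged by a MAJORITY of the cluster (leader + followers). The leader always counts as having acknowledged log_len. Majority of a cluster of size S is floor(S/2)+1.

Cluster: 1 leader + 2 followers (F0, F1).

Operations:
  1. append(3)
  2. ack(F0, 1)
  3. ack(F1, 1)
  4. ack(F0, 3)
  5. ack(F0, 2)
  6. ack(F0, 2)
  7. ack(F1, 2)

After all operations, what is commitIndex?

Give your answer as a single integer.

Op 1: append 3 -> log_len=3
Op 2: F0 acks idx 1 -> match: F0=1 F1=0; commitIndex=1
Op 3: F1 acks idx 1 -> match: F0=1 F1=1; commitIndex=1
Op 4: F0 acks idx 3 -> match: F0=3 F1=1; commitIndex=3
Op 5: F0 acks idx 2 -> match: F0=3 F1=1; commitIndex=3
Op 6: F0 acks idx 2 -> match: F0=3 F1=1; commitIndex=3
Op 7: F1 acks idx 2 -> match: F0=3 F1=2; commitIndex=3

Answer: 3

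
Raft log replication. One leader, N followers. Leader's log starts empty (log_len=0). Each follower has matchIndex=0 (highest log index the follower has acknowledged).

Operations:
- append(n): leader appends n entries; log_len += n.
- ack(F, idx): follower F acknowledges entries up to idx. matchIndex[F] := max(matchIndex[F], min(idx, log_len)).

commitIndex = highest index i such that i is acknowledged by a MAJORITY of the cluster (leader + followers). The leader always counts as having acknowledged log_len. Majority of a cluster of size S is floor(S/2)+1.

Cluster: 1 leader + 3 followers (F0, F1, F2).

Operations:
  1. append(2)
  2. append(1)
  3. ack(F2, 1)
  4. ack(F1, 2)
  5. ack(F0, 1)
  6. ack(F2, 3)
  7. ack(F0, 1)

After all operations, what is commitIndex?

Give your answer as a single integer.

Op 1: append 2 -> log_len=2
Op 2: append 1 -> log_len=3
Op 3: F2 acks idx 1 -> match: F0=0 F1=0 F2=1; commitIndex=0
Op 4: F1 acks idx 2 -> match: F0=0 F1=2 F2=1; commitIndex=1
Op 5: F0 acks idx 1 -> match: F0=1 F1=2 F2=1; commitIndex=1
Op 6: F2 acks idx 3 -> match: F0=1 F1=2 F2=3; commitIndex=2
Op 7: F0 acks idx 1 -> match: F0=1 F1=2 F2=3; commitIndex=2

Answer: 2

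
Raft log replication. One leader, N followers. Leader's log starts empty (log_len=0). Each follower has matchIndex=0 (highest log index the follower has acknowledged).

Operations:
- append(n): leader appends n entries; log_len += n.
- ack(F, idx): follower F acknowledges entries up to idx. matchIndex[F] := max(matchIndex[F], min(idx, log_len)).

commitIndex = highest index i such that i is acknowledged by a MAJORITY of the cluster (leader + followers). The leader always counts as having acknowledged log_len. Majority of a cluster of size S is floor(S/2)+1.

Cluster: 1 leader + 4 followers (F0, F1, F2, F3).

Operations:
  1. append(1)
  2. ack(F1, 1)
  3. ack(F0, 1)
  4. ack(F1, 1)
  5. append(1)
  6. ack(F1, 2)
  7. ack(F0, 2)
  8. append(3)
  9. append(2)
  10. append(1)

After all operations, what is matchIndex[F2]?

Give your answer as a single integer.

Answer: 0

Derivation:
Op 1: append 1 -> log_len=1
Op 2: F1 acks idx 1 -> match: F0=0 F1=1 F2=0 F3=0; commitIndex=0
Op 3: F0 acks idx 1 -> match: F0=1 F1=1 F2=0 F3=0; commitIndex=1
Op 4: F1 acks idx 1 -> match: F0=1 F1=1 F2=0 F3=0; commitIndex=1
Op 5: append 1 -> log_len=2
Op 6: F1 acks idx 2 -> match: F0=1 F1=2 F2=0 F3=0; commitIndex=1
Op 7: F0 acks idx 2 -> match: F0=2 F1=2 F2=0 F3=0; commitIndex=2
Op 8: append 3 -> log_len=5
Op 9: append 2 -> log_len=7
Op 10: append 1 -> log_len=8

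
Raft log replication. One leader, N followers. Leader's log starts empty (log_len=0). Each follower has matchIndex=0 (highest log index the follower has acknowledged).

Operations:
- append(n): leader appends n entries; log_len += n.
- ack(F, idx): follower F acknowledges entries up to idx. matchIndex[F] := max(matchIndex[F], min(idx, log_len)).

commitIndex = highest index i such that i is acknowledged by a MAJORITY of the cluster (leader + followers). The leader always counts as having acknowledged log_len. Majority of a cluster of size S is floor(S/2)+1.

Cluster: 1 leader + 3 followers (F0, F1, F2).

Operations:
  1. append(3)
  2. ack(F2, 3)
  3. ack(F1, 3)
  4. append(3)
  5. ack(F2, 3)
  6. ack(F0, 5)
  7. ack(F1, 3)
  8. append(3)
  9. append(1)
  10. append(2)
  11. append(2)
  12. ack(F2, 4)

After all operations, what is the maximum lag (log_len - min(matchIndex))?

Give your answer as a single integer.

Answer: 11

Derivation:
Op 1: append 3 -> log_len=3
Op 2: F2 acks idx 3 -> match: F0=0 F1=0 F2=3; commitIndex=0
Op 3: F1 acks idx 3 -> match: F0=0 F1=3 F2=3; commitIndex=3
Op 4: append 3 -> log_len=6
Op 5: F2 acks idx 3 -> match: F0=0 F1=3 F2=3; commitIndex=3
Op 6: F0 acks idx 5 -> match: F0=5 F1=3 F2=3; commitIndex=3
Op 7: F1 acks idx 3 -> match: F0=5 F1=3 F2=3; commitIndex=3
Op 8: append 3 -> log_len=9
Op 9: append 1 -> log_len=10
Op 10: append 2 -> log_len=12
Op 11: append 2 -> log_len=14
Op 12: F2 acks idx 4 -> match: F0=5 F1=3 F2=4; commitIndex=4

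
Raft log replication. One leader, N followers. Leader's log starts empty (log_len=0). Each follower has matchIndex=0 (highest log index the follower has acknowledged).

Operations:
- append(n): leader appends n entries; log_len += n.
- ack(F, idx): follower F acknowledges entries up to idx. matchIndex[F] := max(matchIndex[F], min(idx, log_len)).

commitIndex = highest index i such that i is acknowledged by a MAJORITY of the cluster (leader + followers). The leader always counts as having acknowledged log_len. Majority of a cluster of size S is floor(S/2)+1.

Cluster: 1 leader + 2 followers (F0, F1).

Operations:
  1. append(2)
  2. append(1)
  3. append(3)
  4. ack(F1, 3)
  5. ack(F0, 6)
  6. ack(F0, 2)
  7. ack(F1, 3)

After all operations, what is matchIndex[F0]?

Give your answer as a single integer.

Answer: 6

Derivation:
Op 1: append 2 -> log_len=2
Op 2: append 1 -> log_len=3
Op 3: append 3 -> log_len=6
Op 4: F1 acks idx 3 -> match: F0=0 F1=3; commitIndex=3
Op 5: F0 acks idx 6 -> match: F0=6 F1=3; commitIndex=6
Op 6: F0 acks idx 2 -> match: F0=6 F1=3; commitIndex=6
Op 7: F1 acks idx 3 -> match: F0=6 F1=3; commitIndex=6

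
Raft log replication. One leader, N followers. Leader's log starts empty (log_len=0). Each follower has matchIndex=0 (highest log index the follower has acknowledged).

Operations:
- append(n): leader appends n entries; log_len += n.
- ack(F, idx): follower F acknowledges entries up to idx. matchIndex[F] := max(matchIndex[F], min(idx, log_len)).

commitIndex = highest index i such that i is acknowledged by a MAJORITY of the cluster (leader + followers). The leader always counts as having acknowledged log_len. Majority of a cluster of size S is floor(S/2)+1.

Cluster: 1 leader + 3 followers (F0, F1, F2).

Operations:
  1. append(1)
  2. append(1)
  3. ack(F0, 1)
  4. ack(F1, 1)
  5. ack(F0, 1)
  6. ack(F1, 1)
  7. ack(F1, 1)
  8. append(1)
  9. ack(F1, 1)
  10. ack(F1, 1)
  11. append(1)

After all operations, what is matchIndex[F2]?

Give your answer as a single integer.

Answer: 0

Derivation:
Op 1: append 1 -> log_len=1
Op 2: append 1 -> log_len=2
Op 3: F0 acks idx 1 -> match: F0=1 F1=0 F2=0; commitIndex=0
Op 4: F1 acks idx 1 -> match: F0=1 F1=1 F2=0; commitIndex=1
Op 5: F0 acks idx 1 -> match: F0=1 F1=1 F2=0; commitIndex=1
Op 6: F1 acks idx 1 -> match: F0=1 F1=1 F2=0; commitIndex=1
Op 7: F1 acks idx 1 -> match: F0=1 F1=1 F2=0; commitIndex=1
Op 8: append 1 -> log_len=3
Op 9: F1 acks idx 1 -> match: F0=1 F1=1 F2=0; commitIndex=1
Op 10: F1 acks idx 1 -> match: F0=1 F1=1 F2=0; commitIndex=1
Op 11: append 1 -> log_len=4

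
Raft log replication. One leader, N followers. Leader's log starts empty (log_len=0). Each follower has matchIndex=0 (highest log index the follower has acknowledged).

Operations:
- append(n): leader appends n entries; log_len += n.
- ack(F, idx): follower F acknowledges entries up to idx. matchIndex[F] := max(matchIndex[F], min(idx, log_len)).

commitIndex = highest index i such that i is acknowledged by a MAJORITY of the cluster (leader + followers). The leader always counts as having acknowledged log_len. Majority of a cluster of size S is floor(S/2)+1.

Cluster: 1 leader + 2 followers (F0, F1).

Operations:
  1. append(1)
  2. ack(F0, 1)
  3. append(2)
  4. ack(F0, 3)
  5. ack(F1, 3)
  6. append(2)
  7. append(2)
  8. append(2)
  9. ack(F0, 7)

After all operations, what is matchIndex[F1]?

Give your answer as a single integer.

Op 1: append 1 -> log_len=1
Op 2: F0 acks idx 1 -> match: F0=1 F1=0; commitIndex=1
Op 3: append 2 -> log_len=3
Op 4: F0 acks idx 3 -> match: F0=3 F1=0; commitIndex=3
Op 5: F1 acks idx 3 -> match: F0=3 F1=3; commitIndex=3
Op 6: append 2 -> log_len=5
Op 7: append 2 -> log_len=7
Op 8: append 2 -> log_len=9
Op 9: F0 acks idx 7 -> match: F0=7 F1=3; commitIndex=7

Answer: 3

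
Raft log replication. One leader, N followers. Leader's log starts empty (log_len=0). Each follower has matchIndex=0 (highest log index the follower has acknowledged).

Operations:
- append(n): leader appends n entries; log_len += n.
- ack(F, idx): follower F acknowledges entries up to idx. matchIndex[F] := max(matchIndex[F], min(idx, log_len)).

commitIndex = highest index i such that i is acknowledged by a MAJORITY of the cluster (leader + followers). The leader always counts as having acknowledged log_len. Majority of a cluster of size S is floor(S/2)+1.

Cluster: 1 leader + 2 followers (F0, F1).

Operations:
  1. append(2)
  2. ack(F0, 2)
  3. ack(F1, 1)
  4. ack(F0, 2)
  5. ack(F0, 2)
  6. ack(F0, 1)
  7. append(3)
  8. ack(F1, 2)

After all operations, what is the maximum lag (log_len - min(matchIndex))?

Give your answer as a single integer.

Op 1: append 2 -> log_len=2
Op 2: F0 acks idx 2 -> match: F0=2 F1=0; commitIndex=2
Op 3: F1 acks idx 1 -> match: F0=2 F1=1; commitIndex=2
Op 4: F0 acks idx 2 -> match: F0=2 F1=1; commitIndex=2
Op 5: F0 acks idx 2 -> match: F0=2 F1=1; commitIndex=2
Op 6: F0 acks idx 1 -> match: F0=2 F1=1; commitIndex=2
Op 7: append 3 -> log_len=5
Op 8: F1 acks idx 2 -> match: F0=2 F1=2; commitIndex=2

Answer: 3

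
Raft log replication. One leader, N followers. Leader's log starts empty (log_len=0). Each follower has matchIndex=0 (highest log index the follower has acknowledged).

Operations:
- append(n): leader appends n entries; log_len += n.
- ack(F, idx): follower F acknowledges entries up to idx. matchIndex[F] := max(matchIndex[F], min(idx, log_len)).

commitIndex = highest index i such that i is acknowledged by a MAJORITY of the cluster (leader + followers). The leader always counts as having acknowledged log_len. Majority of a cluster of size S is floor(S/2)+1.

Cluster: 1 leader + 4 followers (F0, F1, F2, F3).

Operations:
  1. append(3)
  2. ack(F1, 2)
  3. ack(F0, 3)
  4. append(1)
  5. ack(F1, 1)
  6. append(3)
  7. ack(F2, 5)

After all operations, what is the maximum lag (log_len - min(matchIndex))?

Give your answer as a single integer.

Op 1: append 3 -> log_len=3
Op 2: F1 acks idx 2 -> match: F0=0 F1=2 F2=0 F3=0; commitIndex=0
Op 3: F0 acks idx 3 -> match: F0=3 F1=2 F2=0 F3=0; commitIndex=2
Op 4: append 1 -> log_len=4
Op 5: F1 acks idx 1 -> match: F0=3 F1=2 F2=0 F3=0; commitIndex=2
Op 6: append 3 -> log_len=7
Op 7: F2 acks idx 5 -> match: F0=3 F1=2 F2=5 F3=0; commitIndex=3

Answer: 7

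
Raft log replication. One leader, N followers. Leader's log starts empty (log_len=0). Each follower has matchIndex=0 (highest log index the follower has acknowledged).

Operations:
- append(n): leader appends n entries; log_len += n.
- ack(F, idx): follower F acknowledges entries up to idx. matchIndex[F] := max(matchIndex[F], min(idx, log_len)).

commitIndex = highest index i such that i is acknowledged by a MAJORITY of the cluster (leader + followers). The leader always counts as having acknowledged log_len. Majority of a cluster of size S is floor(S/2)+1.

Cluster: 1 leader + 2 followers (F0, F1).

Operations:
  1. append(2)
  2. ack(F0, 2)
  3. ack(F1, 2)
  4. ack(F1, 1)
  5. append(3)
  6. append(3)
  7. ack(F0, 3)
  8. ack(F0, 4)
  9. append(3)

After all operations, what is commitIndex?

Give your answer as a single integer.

Op 1: append 2 -> log_len=2
Op 2: F0 acks idx 2 -> match: F0=2 F1=0; commitIndex=2
Op 3: F1 acks idx 2 -> match: F0=2 F1=2; commitIndex=2
Op 4: F1 acks idx 1 -> match: F0=2 F1=2; commitIndex=2
Op 5: append 3 -> log_len=5
Op 6: append 3 -> log_len=8
Op 7: F0 acks idx 3 -> match: F0=3 F1=2; commitIndex=3
Op 8: F0 acks idx 4 -> match: F0=4 F1=2; commitIndex=4
Op 9: append 3 -> log_len=11

Answer: 4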